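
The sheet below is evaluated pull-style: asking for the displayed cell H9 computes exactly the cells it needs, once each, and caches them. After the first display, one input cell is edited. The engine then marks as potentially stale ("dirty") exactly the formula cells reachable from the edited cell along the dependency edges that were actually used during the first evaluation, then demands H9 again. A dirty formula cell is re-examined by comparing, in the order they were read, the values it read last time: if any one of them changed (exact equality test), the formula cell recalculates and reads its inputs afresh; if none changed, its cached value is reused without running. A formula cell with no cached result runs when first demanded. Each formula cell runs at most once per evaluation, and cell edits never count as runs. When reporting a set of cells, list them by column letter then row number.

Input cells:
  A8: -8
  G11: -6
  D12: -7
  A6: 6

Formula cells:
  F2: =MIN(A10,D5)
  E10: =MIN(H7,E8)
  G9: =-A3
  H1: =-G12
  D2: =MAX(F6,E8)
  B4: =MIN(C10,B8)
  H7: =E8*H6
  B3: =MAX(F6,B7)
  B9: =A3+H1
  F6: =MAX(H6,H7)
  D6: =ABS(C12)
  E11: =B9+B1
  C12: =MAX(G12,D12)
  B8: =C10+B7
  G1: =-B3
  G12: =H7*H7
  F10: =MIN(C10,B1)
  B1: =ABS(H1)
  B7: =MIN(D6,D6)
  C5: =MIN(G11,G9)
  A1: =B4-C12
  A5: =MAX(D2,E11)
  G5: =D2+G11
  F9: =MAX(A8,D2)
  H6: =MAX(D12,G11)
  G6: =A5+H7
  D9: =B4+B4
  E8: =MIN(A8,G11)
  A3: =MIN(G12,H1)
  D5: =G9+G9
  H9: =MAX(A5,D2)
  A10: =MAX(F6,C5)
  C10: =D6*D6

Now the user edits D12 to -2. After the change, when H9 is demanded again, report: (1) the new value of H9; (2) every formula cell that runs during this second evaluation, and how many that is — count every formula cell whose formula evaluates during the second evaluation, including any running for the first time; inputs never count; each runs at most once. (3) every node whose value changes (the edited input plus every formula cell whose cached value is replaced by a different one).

Demanding H9 again yields 16.
12 formula cells run: A3, A5, B1, B9, D2, E11, F6, G12, H1, H6, H7, H9.
The nodes whose values change: A3, A5, B1, B9, D2, D12, E11, F6, G12, H1, H6, H7, H9.

First demand of the output computes:
  E8 = MIN(-8, -6) = -8
  H6 = MAX(-7, -6) = -6
  H7 = -8 * -6 = 48
  F6 = MAX(-6, 48) = 48
  D2 = MAX(48, -8) = 48
  G12 = 48 * 48 = 2304
  H1 = -(2304) = -2304
  A3 = MIN(2304, -2304) = -2304
  B1 = ABS(-2304) = 2304
  B9 = -2304 + -2304 = -4608
  E11 = -4608 + 2304 = -2304
  A5 = MAX(48, -2304) = 48
  H9 = MAX(48, 48) = 48

After the edit, cleaning proceeds:
  H6: a read changed (D12 -7->-2) — executes, giving -2.
  H7: a read changed (H6 -6->-2) — executes, giving 16.
  F6: a read changed (H6 -6->-2; H7 48->16) — executes, giving 16.
  D2: a read changed (F6 48->16) — executes, giving 16.
  G12: a read changed (H7 48->16; H7 48->16) — executes, giving 256.
  H1: a read changed (G12 2304->256) — executes, giving -256.
  A3: a read changed (G12 2304->256; H1 -2304->-256) — executes, giving -256.
  B1: a read changed (H1 -2304->-256) — executes, giving 256.
  B9: a read changed (A3 -2304->-256; H1 -2304->-256) — executes, giving -512.
  E11: a read changed (B9 -4608->-512; B1 2304->256) — executes, giving -256.
  A5: a read changed (D2 48->16; E11 -2304->-256) — executes, giving 16.
  H9: a read changed (A5 48->16; D2 48->16) — executes, giving 16.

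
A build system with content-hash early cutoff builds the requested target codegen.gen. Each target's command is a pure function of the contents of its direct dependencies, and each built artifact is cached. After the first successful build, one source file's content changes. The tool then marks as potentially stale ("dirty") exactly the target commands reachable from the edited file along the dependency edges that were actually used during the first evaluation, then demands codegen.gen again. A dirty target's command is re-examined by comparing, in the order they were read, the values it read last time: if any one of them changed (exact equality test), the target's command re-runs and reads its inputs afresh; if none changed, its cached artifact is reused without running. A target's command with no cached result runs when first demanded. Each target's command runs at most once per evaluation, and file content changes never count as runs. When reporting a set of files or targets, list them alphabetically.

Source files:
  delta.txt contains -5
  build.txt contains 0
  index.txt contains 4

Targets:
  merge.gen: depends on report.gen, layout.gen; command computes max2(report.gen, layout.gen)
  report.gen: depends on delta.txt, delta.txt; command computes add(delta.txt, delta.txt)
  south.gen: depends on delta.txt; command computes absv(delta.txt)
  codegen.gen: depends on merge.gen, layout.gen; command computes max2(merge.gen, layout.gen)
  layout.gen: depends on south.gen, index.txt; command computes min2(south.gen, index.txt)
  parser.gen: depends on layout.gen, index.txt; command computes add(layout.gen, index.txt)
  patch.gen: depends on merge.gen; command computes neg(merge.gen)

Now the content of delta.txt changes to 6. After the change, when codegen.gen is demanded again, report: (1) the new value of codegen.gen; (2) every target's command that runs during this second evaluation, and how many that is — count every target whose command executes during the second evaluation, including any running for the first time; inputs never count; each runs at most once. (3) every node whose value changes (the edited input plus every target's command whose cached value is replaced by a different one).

First evaluation (everything demanded from the output):
  report.gen = add(-5, -5) = -10
  south.gen = absv(-5) = 5
  layout.gen = min2(5, 4) = 4
  merge.gen = max2(-10, 4) = 4
  codegen.gen = max2(4, 4) = 4

Propagation after the edit:
  report.gen: runs — delta.txt -5->6; delta.txt -5->6; result 12.
  south.gen: runs — delta.txt -5->6; result 6.
  layout.gen: runs — south.gen 5->6; result 4 (same value as before).
  merge.gen: runs — report.gen -10->12; result 12.
  codegen.gen: runs — merge.gen 4->12; result 12.

New value of codegen.gen: 12.
Target commands that run: codegen.gen, layout.gen, merge.gen, report.gen, south.gen — 5 in total.
Values that change: codegen.gen, delta.txt, merge.gen, report.gen, south.gen.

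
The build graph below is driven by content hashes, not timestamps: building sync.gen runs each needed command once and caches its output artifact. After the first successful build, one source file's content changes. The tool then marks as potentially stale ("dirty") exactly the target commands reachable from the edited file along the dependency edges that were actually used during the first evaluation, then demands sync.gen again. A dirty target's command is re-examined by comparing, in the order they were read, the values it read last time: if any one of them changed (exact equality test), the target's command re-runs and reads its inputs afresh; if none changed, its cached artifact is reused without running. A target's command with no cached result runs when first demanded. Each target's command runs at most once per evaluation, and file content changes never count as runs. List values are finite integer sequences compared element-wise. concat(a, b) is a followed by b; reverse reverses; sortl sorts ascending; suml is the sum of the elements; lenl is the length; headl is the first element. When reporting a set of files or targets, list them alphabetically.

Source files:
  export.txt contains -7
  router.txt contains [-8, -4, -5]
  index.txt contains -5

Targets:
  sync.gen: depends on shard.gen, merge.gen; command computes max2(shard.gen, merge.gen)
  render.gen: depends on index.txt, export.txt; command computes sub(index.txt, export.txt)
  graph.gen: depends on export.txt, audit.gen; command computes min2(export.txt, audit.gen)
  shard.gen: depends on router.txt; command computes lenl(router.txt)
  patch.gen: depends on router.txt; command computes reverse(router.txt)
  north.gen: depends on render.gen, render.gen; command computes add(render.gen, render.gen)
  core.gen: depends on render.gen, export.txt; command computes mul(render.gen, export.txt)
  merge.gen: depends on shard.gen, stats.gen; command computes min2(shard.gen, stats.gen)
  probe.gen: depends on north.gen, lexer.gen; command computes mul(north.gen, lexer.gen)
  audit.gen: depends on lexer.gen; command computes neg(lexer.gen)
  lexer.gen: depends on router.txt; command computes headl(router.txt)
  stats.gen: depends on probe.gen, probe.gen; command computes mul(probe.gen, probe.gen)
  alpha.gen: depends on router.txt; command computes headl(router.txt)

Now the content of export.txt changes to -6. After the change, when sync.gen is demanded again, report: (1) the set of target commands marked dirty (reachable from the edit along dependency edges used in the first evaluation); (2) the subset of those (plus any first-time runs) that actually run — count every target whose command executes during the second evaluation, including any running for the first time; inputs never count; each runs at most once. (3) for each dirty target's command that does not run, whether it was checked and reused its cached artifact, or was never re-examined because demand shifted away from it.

Initial pass — values computed on the first demand:
  lexer.gen = headl([-8, -4, -5]) = -8
  render.gen = sub(-5, -7) = 2
  north.gen = add(2, 2) = 4
  probe.gen = mul(4, -8) = -32
  shard.gen = lenl([-8, -4, -5]) = 3
  stats.gen = mul(-32, -32) = 1024
  merge.gen = min2(3, 1024) = 3
  sync.gen = max2(3, 3) = 3

Second demand — change propagation:
  render.gen: re-runs because export.txt -7->-6; new result 1.
  north.gen: re-runs because render.gen 2->1; render.gen 2->1; new result 2.
  probe.gen: re-runs because north.gen 4->2; new result -16.
  stats.gen: re-runs because probe.gen -32->-16; probe.gen -32->-16; new result 256.
  merge.gen: re-runs because stats.gen 1024->256; new result 3 (unchanged).
  sync.gen: re-examined; everything it read last time is the same (shard.gen unchanged, merge.gen unchanged) — cache 3 kept, no run.

The important point: merge.gen recomputes to an identical value, and the output ends up unchanged.

Dirty set: merge.gen, north.gen, probe.gen, render.gen, stats.gen, sync.gen.
Run set: merge.gen, north.gen, probe.gen, render.gen, stats.gen (5 run).
Re-examined without running (cache reused): sync.gen.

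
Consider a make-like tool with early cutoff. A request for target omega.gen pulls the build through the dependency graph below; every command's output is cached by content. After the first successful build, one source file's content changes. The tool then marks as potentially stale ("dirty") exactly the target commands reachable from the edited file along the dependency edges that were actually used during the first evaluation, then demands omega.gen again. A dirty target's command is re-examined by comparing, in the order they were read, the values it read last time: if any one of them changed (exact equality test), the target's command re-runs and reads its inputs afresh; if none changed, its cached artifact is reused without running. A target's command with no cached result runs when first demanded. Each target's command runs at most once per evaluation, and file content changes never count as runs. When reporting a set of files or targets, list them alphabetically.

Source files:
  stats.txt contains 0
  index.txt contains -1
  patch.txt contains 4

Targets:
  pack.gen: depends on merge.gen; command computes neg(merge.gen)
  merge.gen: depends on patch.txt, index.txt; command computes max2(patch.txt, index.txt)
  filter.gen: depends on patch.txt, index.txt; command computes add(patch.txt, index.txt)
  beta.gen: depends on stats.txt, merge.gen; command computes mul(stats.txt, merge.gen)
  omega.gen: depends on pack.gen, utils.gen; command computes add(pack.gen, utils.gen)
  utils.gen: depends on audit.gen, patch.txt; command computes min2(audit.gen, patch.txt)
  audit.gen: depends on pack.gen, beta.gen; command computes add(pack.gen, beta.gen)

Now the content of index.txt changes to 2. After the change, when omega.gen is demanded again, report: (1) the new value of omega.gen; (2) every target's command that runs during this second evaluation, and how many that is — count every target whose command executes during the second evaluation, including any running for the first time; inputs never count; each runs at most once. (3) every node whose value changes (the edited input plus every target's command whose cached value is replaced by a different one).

First demand of the output computes:
  merge.gen = max2(4, -1) = 4
  beta.gen = mul(0, 4) = 0
  pack.gen = neg(4) = -4
  audit.gen = add(-4, 0) = -4
  utils.gen = min2(-4, 4) = -4
  omega.gen = add(-4, -4) = -8

After the edit, cleaning proceeds:
  merge.gen: a read changed (index.txt -1->2) — executes, giving 4 — identical to its old value.
  beta.gen: dirty, but its reads are unchanged (stats.txt unchanged, merge.gen unchanged); cached 0 stands.
  pack.gen: dirty, but its reads are unchanged (merge.gen unchanged); cached -4 stands.
  audit.gen: dirty, but its reads are unchanged (pack.gen unchanged, beta.gen unchanged); cached -4 stands.
  utils.gen: dirty, but its reads are unchanged (audit.gen unchanged, patch.txt unchanged); cached -4 stands.
  omega.gen: dirty, but its reads are unchanged (pack.gen unchanged, utils.gen unchanged); cached -8 stands.

Note the absorption at merge.gen: it re-runs yet its value is the same, leaving the output's value untouched.

Demanding omega.gen again yields -8.
1 target commands run: merge.gen.
The nodes whose values change: index.txt.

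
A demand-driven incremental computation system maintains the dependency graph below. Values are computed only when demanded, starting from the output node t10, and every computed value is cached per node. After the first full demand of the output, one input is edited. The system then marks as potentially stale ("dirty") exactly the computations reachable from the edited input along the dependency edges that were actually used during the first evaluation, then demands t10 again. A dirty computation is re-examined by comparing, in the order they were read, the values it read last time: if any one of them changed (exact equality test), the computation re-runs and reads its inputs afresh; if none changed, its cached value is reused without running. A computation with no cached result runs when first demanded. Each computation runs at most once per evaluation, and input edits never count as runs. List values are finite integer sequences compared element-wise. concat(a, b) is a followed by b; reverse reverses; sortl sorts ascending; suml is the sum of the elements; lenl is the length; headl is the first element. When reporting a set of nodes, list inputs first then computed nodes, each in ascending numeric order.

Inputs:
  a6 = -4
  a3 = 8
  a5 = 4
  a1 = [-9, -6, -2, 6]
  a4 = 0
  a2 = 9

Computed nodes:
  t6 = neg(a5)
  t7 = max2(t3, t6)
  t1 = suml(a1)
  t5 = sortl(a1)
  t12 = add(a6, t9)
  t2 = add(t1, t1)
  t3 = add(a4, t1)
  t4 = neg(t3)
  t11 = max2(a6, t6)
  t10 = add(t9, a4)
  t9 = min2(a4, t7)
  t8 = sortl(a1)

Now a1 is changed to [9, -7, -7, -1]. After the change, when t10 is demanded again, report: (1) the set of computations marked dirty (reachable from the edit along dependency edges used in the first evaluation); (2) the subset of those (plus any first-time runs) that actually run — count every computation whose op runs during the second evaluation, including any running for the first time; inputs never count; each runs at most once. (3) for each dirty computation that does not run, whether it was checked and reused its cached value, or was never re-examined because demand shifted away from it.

First evaluation (everything demanded from the output):
  t1 = suml([-9, -6, -2, 6]) = -11
  t3 = add(0, -11) = -11
  t6 = neg(4) = -4
  t7 = max2(-11, -4) = -4
  t9 = min2(0, -4) = -4
  t10 = add(-4, 0) = -4

Propagation after the edit:
  t1: runs — a1 [-9, -6, -2, 6]->[9, -7, -7, -1]; result -6.
  t3: runs — t1 -11->-6; result -6.
  t7: runs — t3 -11->-6; result -4 (same value as before).
  t9: checked — values it read are unchanged (a4 unchanged, t7 unchanged); reused cached -4 without running.
  t10: checked — values it read are unchanged (t9 unchanged, a4 unchanged); reused cached -4 without running.

Key observation: the change is absorbed at t7 — it re-runs but produces the same value, and the output's value is unchanged.

Marked dirty: t1, t3, t7, t9, t10.
Computations that run: t1, t3, t7 — 3 in total.
Checked but reused from cache: t9, t10.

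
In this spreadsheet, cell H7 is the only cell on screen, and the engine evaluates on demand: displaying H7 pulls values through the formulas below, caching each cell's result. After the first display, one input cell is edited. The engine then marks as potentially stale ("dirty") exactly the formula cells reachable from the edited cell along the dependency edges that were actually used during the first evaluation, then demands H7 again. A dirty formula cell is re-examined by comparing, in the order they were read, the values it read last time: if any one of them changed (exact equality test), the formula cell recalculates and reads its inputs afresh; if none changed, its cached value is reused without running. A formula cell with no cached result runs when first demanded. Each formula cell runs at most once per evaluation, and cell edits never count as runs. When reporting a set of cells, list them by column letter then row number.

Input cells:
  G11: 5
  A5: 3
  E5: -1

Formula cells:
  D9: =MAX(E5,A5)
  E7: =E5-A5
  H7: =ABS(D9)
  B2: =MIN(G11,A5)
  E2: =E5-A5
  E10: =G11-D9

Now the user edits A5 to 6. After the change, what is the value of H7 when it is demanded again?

H7 now evaluates to 6.

Initial pass — values computed on the first demand:
  D9 = MAX(-1, 3) = 3
  H7 = ABS(3) = 3

Second demand — change propagation:
  D9: re-runs because A5 3->6; new result 6.
  H7: re-runs because D9 3->6; new result 6.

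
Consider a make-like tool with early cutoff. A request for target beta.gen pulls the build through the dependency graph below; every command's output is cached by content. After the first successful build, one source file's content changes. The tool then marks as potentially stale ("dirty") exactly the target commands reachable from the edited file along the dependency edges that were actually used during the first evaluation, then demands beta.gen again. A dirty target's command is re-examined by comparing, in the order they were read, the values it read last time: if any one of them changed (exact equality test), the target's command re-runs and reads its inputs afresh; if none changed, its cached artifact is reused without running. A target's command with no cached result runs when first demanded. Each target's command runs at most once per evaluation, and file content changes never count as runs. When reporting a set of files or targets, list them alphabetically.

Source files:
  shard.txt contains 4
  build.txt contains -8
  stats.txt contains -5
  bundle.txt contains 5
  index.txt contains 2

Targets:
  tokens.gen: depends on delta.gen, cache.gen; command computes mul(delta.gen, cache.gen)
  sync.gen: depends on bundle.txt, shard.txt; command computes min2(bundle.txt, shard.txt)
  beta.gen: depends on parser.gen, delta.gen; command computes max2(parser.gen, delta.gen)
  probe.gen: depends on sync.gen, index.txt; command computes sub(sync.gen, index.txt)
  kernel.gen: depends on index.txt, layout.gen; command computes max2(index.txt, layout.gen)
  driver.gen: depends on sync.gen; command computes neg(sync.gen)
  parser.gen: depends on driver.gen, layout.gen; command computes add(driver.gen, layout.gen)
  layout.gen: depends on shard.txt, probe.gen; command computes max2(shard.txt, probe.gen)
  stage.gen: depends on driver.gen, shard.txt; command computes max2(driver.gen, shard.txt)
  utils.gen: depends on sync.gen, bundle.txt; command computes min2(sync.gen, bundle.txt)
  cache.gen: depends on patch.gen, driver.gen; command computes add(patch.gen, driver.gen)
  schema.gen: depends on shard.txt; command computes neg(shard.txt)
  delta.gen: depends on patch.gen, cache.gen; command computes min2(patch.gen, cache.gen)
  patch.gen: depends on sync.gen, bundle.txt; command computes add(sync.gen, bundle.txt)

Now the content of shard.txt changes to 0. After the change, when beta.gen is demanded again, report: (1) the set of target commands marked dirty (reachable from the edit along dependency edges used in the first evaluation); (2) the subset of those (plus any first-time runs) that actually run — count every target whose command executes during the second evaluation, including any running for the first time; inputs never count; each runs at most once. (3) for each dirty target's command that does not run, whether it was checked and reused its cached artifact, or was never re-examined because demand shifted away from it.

The edit dirties: beta.gen, cache.gen, delta.gen, driver.gen, layout.gen, parser.gen, patch.gen, probe.gen, sync.gen.
8 target commands run: cache.gen, delta.gen, driver.gen, layout.gen, parser.gen, patch.gen, probe.gen, sync.gen.
Cache hits after checking: beta.gen.
Note where the cutoff bites: beta.gen is checked, finds nothing changed, and keeps its cache.

First demand of the output computes:
  sync.gen = min2(5, 4) = 4
  driver.gen = neg(4) = -4
  patch.gen = add(4, 5) = 9
  cache.gen = add(9, -4) = 5
  delta.gen = min2(9, 5) = 5
  probe.gen = sub(4, 2) = 2
  layout.gen = max2(4, 2) = 4
  parser.gen = add(-4, 4) = 0
  beta.gen = max2(0, 5) = 5

After the edit, cleaning proceeds:
  sync.gen: a read changed (shard.txt 4->0) — executes, giving 0.
  driver.gen: a read changed (sync.gen 4->0) — executes, giving 0.
  patch.gen: a read changed (sync.gen 4->0) — executes, giving 5.
  cache.gen: a read changed (patch.gen 9->5; driver.gen -4->0) — executes, giving 5 — identical to its old value.
  delta.gen: a read changed (patch.gen 9->5) — executes, giving 5 — identical to its old value.
  probe.gen: a read changed (sync.gen 4->0) — executes, giving -2.
  layout.gen: a read changed (shard.txt 4->0; probe.gen 2->-2) — executes, giving 0.
  parser.gen: a read changed (driver.gen -4->0; layout.gen 4->0) — executes, giving 0 — identical to its old value.
  beta.gen: dirty, but its reads are unchanged (parser.gen unchanged, delta.gen unchanged); cached 5 stands.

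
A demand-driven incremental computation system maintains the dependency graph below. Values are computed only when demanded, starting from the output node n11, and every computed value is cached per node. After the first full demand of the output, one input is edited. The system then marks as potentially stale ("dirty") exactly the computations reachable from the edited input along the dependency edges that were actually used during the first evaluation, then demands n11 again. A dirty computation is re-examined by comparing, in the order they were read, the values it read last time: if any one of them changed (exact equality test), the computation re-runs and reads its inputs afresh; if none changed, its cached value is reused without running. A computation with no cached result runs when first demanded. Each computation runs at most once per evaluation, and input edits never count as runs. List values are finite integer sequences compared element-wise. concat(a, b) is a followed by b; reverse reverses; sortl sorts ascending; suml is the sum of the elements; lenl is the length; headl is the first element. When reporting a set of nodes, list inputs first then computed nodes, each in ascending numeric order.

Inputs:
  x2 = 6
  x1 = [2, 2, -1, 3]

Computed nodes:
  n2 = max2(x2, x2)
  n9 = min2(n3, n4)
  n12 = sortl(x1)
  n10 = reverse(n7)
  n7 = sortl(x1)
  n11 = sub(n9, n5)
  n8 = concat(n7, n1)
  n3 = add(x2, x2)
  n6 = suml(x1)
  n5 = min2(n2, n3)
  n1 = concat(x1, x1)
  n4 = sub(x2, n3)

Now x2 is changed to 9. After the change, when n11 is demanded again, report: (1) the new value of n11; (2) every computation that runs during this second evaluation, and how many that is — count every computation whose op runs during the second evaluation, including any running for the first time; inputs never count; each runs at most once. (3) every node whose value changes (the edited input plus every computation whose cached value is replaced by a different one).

New value of n11: -18.
Computations that run: n2, n3, n4, n5, n9, n11 — 6 in total.
Values that change: x2, n2, n3, n4, n5, n9, n11.

First evaluation (everything demanded from the output):
  n2 = max2(6, 6) = 6
  n3 = add(6, 6) = 12
  n4 = sub(6, 12) = -6
  n5 = min2(6, 12) = 6
  n9 = min2(12, -6) = -6
  n11 = sub(-6, 6) = -12

Propagation after the edit:
  n2: runs — x2 6->9; x2 6->9; result 9.
  n3: runs — x2 6->9; x2 6->9; result 18.
  n4: runs — x2 6->9; n3 12->18; result -9.
  n5: runs — n2 6->9; n3 12->18; result 9.
  n9: runs — n3 12->18; n4 -6->-9; result -9.
  n11: runs — n9 -6->-9; n5 6->9; result -18.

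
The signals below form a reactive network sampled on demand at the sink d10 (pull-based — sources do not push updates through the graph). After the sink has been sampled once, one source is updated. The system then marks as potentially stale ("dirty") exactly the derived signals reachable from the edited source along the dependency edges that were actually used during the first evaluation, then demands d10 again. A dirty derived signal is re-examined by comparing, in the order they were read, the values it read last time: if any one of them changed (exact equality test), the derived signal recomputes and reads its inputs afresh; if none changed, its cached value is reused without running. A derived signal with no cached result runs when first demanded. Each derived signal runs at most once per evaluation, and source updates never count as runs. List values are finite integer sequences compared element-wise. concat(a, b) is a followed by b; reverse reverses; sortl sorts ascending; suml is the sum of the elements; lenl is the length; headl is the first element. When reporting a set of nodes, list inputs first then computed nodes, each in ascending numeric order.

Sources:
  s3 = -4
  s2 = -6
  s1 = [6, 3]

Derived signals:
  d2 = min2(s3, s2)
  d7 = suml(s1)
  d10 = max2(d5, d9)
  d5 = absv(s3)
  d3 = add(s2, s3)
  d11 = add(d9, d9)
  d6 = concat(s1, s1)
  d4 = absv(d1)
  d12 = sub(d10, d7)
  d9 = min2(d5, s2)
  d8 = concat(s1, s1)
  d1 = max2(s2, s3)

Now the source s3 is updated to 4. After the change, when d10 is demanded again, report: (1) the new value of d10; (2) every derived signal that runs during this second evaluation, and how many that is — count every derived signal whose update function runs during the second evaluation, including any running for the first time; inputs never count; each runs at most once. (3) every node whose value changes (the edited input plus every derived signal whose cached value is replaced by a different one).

Initial pass — values computed on the first demand:
  d5 = absv(-4) = 4
  d9 = min2(4, -6) = -6
  d10 = max2(4, -6) = 4

Second demand — change propagation:
  d5: re-runs because s3 -4->4; new result 4 (unchanged).
  d9: re-examined; everything it read last time is the same (d5 unchanged, s2 unchanged) — cache -6 kept, no run.
  d10: re-examined; everything it read last time is the same (d5 unchanged, d9 unchanged) — cache 4 kept, no run.

The important point: d5 recomputes to an identical value, and the output ends up unchanged.

d10 now evaluates to 4.
Run set: d5 (1 run).
Changed values: s3.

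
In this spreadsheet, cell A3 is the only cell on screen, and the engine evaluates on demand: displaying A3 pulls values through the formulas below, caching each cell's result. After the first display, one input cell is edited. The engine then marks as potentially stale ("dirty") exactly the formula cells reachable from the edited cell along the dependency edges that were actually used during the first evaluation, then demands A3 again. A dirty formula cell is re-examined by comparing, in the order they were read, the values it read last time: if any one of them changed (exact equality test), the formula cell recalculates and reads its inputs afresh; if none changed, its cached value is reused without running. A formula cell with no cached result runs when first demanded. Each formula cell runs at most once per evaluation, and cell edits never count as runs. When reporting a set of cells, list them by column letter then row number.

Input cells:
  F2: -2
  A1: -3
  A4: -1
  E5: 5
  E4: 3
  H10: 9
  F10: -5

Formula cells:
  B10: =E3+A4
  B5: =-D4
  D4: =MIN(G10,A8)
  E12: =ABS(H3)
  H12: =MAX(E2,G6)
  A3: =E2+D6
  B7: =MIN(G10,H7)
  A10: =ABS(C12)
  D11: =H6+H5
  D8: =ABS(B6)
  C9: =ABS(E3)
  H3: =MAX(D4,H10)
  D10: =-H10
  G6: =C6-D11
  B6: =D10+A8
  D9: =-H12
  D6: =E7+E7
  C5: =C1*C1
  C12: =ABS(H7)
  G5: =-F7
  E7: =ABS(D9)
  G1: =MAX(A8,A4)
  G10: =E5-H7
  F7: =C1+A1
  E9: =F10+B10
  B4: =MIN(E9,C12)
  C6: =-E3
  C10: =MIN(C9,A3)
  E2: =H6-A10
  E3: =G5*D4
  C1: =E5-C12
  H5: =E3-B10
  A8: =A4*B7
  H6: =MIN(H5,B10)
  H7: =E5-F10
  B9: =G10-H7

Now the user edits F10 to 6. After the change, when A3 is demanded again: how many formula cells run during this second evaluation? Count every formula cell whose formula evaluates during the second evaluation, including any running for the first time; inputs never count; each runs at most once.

Run set: A3, A8, A10, B7, B10, C1, C6, C12, D4, D6, D9, D11, E2, E3, E7, F7, G5, G6, G10, H5, H6, H7, H12 (23 run).

Initial pass — values computed on the first demand:
  H7 = 5 - -5 = 10
  C12 = ABS(10) = 10
  A10 = ABS(10) = 10
  C1 = 5 - 10 = -5
  F7 = -5 + -3 = -8
  G5 = -(-8) = 8
  G10 = 5 - 10 = -5
  B7 = MIN(-5, 10) = -5
  A8 = -1 * -5 = 5
  D4 = MIN(-5, 5) = -5
  E3 = 8 * -5 = -40
  B10 = -40 + -1 = -41
  C6 = -(-40) = 40
  H5 = -40 - -41 = 1
  H6 = MIN(1, -41) = -41
  D11 = -41 + 1 = -40
  E2 = -41 - 10 = -51
  G6 = 40 - -40 = 80
  H12 = MAX(-51, 80) = 80
  D9 = -(80) = -80
  E7 = ABS(-80) = 80
  D6 = 80 + 80 = 160
  A3 = -51 + 160 = 109

Second demand — change propagation:
  H7: re-runs because F10 -5->6; new result -1.
  C12: re-runs because H7 10->-1; new result 1.
  A10: re-runs because C12 10->1; new result 1.
  C1: re-runs because C12 10->1; new result 4.
  F7: re-runs because C1 -5->4; new result 1.
  G5: re-runs because F7 -8->1; new result -1.
  G10: re-runs because H7 10->-1; new result 6.
  B7: re-runs because G10 -5->6; H7 10->-1; new result -1.
  A8: re-runs because B7 -5->-1; new result 1.
  D4: re-runs because G10 -5->6; A8 5->1; new result 1.
  E3: re-runs because G5 8->-1; D4 -5->1; new result -1.
  B10: re-runs because E3 -40->-1; new result -2.
  C6: re-runs because E3 -40->-1; new result 1.
  H5: re-runs because E3 -40->-1; B10 -41->-2; new result 1 (unchanged).
  H6: re-runs because B10 -41->-2; new result -2.
  D11: re-runs because H6 -41->-2; new result -1.
  E2: re-runs because H6 -41->-2; A10 10->1; new result -3.
  G6: re-runs because C6 40->1; D11 -40->-1; new result 2.
  H12: re-runs because E2 -51->-3; G6 80->2; new result 2.
  D9: re-runs because H12 80->2; new result -2.
  E7: re-runs because D9 -80->-2; new result 2.
  D6: re-runs because E7 80->2; E7 80->2; new result 4.
  A3: re-runs because E2 -51->-3; D6 160->4; new result 1.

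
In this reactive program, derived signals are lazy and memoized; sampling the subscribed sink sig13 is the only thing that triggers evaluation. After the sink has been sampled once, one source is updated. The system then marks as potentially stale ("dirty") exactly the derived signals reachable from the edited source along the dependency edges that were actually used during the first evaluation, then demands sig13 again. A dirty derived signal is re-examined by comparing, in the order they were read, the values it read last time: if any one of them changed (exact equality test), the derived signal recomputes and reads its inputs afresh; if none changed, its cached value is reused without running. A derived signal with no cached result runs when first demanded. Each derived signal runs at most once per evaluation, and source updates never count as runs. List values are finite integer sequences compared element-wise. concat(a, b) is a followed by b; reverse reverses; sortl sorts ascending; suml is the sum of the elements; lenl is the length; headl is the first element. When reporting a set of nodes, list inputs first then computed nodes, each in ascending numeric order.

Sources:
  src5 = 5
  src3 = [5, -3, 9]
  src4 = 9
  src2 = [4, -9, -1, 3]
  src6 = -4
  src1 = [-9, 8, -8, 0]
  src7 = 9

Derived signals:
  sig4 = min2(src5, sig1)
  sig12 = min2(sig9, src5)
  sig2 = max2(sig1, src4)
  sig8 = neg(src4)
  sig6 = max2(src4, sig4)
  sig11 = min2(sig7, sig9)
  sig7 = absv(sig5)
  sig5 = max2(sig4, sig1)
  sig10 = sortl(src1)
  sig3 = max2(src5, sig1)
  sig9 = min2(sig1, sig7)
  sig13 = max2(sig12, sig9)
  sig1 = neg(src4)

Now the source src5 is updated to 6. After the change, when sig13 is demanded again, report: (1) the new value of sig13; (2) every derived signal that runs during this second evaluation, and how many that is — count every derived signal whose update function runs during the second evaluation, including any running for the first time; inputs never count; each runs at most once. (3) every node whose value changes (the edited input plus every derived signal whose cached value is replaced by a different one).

Demanding sig13 again yields -9.
2 derived signals run: sig4, sig12.
The nodes whose values change: src5.
Note where the cutoff bites: sig5 is checked, finds nothing changed, and keeps its cache.

First demand of the output computes:
  sig1 = neg(9) = -9
  sig4 = min2(5, -9) = -9
  sig5 = max2(-9, -9) = -9
  sig7 = absv(-9) = 9
  sig9 = min2(-9, 9) = -9
  sig12 = min2(-9, 5) = -9
  sig13 = max2(-9, -9) = -9

After the edit, cleaning proceeds:
  sig4: a read changed (src5 5->6) — executes, giving -9 — identical to its old value.
  sig5: dirty, but its reads are unchanged (sig4 unchanged, sig1 unchanged); cached -9 stands.
  sig7: dirty, but its reads are unchanged (sig5 unchanged); cached 9 stands.
  sig9: dirty, but its reads are unchanged (sig1 unchanged, sig7 unchanged); cached -9 stands.
  sig12: a read changed (src5 5->6) — executes, giving -9 — identical to its old value.
  sig13: dirty, but its reads are unchanged (sig12 unchanged, sig9 unchanged); cached -9 stands.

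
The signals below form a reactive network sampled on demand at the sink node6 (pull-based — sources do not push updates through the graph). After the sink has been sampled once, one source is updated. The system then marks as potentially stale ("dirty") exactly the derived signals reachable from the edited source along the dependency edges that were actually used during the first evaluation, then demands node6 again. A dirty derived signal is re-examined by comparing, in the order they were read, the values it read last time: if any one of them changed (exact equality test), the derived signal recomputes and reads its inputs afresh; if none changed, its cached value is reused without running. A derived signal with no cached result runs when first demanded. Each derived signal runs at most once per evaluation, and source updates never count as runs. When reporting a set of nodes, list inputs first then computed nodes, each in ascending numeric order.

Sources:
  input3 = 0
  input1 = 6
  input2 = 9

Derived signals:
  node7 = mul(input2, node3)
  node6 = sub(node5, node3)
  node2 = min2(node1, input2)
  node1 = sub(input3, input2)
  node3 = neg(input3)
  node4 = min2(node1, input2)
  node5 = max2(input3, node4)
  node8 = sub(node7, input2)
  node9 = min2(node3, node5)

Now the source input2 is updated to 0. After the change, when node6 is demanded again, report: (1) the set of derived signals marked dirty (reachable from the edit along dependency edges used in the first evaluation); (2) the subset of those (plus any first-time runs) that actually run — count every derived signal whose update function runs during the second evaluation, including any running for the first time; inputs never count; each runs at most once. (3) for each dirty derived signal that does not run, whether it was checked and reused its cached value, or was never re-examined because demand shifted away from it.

Initial pass — values computed on the first demand:
  node1 = sub(0, 9) = -9
  node3 = neg(0) = 0
  node4 = min2(-9, 9) = -9
  node5 = max2(0, -9) = 0
  node6 = sub(0, 0) = 0

Second demand — change propagation:
  node1: re-runs because input2 9->0; new result 0.
  node4: re-runs because node1 -9->0; input2 9->0; new result 0.
  node5: re-runs because node4 -9->0; new result 0 (unchanged).
  node6: re-examined; everything it read last time is the same (node5 unchanged, node3 unchanged) — cache 0 kept, no run.

The important point: node5 recomputes to an identical value, and the output ends up unchanged.

Dirty set: node1, node4, node5, node6.
Run set: node1, node4, node5 (3 run).
Re-examined without running (cache reused): node6.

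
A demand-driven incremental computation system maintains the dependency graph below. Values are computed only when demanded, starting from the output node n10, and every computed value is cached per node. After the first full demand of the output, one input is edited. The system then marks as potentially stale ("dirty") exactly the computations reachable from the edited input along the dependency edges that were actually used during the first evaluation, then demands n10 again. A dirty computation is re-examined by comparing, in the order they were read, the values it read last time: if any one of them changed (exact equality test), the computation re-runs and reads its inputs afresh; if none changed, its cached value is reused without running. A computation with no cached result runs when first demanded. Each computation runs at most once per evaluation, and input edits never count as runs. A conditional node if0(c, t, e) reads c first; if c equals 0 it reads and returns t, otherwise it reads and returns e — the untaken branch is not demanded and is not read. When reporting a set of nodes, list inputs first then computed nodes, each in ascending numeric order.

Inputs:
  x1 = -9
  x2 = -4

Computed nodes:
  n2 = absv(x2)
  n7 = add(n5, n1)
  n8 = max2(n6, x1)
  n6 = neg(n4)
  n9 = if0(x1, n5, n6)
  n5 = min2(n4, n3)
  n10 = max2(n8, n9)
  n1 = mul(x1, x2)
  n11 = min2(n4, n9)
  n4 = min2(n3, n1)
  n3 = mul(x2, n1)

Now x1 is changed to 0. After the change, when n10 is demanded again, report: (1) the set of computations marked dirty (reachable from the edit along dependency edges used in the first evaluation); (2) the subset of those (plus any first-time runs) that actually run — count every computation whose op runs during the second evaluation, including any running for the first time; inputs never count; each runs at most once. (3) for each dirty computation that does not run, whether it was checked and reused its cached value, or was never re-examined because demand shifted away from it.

Marked dirty: n1, n3, n4, n6, n8, n9, n10.
Computations that run: n1, n3, n4, n5, n6, n8, n9, n10 — 8 in total.
Every dirty computation ran.
Key observation: a condition flipped, so demand reaches new nodes — n5 runs for the first time.

First evaluation (everything demanded from the output):
  n1 = mul(-9, -4) = 36
  n3 = mul(-4, 36) = -144
  n4 = min2(-144, 36) = -144
  n6 = neg(-144) = 144
  n8 = max2(144, -9) = 144
  n9 = if0(x1=-9 -> else branch n6) = 144
  n10 = max2(144, 144) = 144

Propagation after the edit:
  n1: runs — x1 -9->0; result 0.
  n3: runs — n1 36->0; result 0.
  n4: runs — n3 -144->0; n1 36->0; result 0.
  n5: demanded for the first time — runs, produces 0.
  n6: runs — n4 -144->0; result 0.
  n8: runs — n6 144->0; x1 -9->0; result 0.
  n9: runs — x1 -9->0; n6 144->0; result 0.
  n10: runs — n8 144->0; n9 144->0; result 0.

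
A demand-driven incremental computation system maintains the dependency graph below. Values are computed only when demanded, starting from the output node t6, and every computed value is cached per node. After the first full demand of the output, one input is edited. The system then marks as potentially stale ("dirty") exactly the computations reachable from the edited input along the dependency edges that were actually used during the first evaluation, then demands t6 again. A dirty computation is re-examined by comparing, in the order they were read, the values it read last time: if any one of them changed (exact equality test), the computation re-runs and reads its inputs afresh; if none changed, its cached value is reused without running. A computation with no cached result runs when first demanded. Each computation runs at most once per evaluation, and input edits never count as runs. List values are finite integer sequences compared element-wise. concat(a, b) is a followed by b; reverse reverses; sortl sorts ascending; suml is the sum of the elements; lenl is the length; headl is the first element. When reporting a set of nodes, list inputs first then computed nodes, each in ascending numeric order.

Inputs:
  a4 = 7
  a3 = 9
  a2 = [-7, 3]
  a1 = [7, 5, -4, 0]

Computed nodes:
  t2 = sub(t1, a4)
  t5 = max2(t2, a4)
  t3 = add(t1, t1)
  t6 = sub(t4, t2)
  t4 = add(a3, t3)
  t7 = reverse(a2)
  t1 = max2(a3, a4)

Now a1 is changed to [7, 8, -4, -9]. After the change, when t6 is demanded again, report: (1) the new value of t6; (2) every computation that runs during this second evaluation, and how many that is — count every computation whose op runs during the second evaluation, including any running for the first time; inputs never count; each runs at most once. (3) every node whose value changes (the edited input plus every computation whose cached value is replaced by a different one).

First evaluation (everything demanded from the output):
  t1 = max2(9, 7) = 9
  t2 = sub(9, 7) = 2
  t3 = add(9, 9) = 18
  t4 = add(9, 18) = 27
  t6 = sub(27, 2) = 25

Propagation after the edit:
  a1 feeds no computation that the output demands — nothing is marked dirty and nothing runs.

Key observation: a1 is never demanded by the output, so the edit triggers no recomputation at all.

New value of t6: 25.
Computations that run: none — 0 in total.
Values that change: a1.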